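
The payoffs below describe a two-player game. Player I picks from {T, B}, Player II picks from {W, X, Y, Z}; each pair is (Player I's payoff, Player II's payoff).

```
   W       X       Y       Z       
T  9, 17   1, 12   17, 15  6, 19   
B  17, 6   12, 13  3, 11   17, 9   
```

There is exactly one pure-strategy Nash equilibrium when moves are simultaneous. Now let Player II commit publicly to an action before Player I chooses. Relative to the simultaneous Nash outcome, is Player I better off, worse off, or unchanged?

better off

Work backward from Player I's decision.
- W → Player I plays B (best of 9, 17); Player II gets 6.
- X → Player I plays B (best of 1, 12); Player II gets 13.
- Y → Player I plays T (best of 17, 3); Player II gets 15.
- Z → Player I plays B (best of 6, 17); Player II gets 9.
Maximizing over 6, 13, 15, 9, Player II chooses Y. Subgame-perfect outcome: (T, Y) with payoffs (17, 15).
Under simultaneous play:
Player I's best replies: W→B; X→B; Y→T; Z→B.
Player II's best replies: T→Z; B→X.
The unique mutual best reply is (B, X), giving (12, 13).
Player I earns 17 sequentially versus 12 at the Nash outcome: better off.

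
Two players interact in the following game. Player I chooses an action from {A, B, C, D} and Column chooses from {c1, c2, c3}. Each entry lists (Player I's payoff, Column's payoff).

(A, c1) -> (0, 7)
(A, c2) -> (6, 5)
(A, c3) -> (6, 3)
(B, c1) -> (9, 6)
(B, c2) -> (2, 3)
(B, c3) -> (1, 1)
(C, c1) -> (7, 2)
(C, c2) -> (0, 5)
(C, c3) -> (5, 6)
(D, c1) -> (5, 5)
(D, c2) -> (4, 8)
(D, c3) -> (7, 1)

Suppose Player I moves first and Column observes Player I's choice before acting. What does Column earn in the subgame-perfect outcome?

6

Column best-responds to each possible Player I move:
- A → Column plays c1 (best of 7, 5, 3); Player I gets 0.
- B → Column plays c1 (best of 6, 3, 1); Player I gets 9.
- C → Column plays c3 (best of 2, 5, 6); Player I gets 5.
- D → Column plays c2 (best of 5, 8, 1); Player I gets 4.
Maximizing over 0, 9, 5, 4, Player I chooses B. Subgame-perfect outcome: (B, c1) with payoffs (9, 6).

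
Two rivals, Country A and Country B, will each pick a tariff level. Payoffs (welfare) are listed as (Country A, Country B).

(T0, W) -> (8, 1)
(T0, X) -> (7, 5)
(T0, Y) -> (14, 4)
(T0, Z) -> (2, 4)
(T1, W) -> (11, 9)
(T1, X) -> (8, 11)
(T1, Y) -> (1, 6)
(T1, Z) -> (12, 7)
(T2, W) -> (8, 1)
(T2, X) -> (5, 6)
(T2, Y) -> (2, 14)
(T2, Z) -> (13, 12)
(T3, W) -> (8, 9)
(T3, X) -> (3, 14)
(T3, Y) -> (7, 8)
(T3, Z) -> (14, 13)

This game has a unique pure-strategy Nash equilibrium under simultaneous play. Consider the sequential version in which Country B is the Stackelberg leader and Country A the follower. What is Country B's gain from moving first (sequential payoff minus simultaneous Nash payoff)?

Solve by backward induction (Country B leads).
- W → Country A plays T1 (best of 8, 11, 8, 8); Country B gets 9.
- X → Country A plays T1 (best of 7, 8, 5, 3); Country B gets 11.
- Y → Country A plays T0 (best of 14, 1, 2, 7); Country B gets 4.
- Z → Country A plays T3 (best of 2, 12, 13, 14); Country B gets 13.
Country B's induced payoffs are 9, 11, 4, 13, so Country B commits to Z. Subgame-perfect outcome: (T3, Z) with payoffs (14, 13).
For the simultaneous game, intersect best replies.
Country A's best replies: W→T1; X→T1; Y→T0; Z→T3.
Country B's best replies: T0→X; T1→X; T2→Y; T3→X.
Only (T1, X) has each player best-responding; Nash payoffs (8, 11).
Country B's commitment gain: 13 − 11 = 2.

2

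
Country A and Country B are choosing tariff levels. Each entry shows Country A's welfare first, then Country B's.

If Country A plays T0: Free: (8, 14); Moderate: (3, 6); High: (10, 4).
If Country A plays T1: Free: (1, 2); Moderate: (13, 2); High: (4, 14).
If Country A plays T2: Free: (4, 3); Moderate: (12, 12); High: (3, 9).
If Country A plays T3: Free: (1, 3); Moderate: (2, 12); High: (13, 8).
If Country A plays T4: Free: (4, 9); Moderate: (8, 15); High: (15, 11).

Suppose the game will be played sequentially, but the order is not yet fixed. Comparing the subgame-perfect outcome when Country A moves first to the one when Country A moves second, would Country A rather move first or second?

first

If Country A leads: Country B's best replies are T0→Free, T1→High, T2→Moderate, T3→Moderate, T4→Moderate; Country A's induced payoffs 8, 4, 12, 2, 8; outcome (T2, Moderate), payoffs (12, 12).
If Country B leads: Country A's best replies are Free→T0, Moderate→T1, High→T4; Country B's induced payoffs 14, 2, 11; outcome (T0, Free), payoffs (8, 14).
Country A gets 12 moving first and 8 moving second, so Country A prefers to move first.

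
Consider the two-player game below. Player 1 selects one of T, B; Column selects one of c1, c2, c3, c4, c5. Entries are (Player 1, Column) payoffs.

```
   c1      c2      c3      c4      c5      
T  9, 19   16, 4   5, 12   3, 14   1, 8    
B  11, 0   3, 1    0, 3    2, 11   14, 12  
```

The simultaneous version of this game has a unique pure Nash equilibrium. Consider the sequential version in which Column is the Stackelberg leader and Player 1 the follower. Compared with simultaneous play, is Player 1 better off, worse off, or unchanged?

Work backward from Player 1's decision.
- c1: Player 1 compares 9, 11 and picks B; Column would get 0.
- c2: Player 1 compares 16, 3 and picks T; Column would get 4.
- c3: Player 1 compares 5, 0 and picks T; Column would get 12.
- c4: Player 1 compares 3, 2 and picks T; Column would get 14.
- c5: Player 1 compares 1, 14 and picks B; Column would get 12.
Maximizing over 0, 4, 12, 14, 12, Column chooses c4. Subgame-perfect outcome: (T, c4) with payoffs (3, 14).
Now find the simultaneous Nash equilibrium.
Player 1's best replies: c1→B; c2→T; c3→T; c4→T; c5→B.
Column's best replies: T→c1; B→c5.
The unique mutual best reply is (B, c5), giving (14, 12).
Player 1 earns 3 sequentially versus 14 at the Nash outcome: worse off.

worse off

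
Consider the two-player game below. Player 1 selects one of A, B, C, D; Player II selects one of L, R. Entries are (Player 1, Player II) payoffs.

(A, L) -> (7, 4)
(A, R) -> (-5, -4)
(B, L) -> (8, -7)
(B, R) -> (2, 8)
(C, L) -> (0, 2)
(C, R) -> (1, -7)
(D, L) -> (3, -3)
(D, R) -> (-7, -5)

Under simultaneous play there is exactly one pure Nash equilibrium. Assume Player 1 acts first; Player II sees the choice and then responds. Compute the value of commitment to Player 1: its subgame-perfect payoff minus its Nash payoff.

Backward induction with Player 1 moving first.
- A: Player II compares 4, -4 and picks L; Player 1 would get 7.
- B: Player II compares -7, 8 and picks R; Player 1 would get 2.
- C: Player II compares 2, -7 and picks L; Player 1 would get 0.
- D: Player II compares -3, -5 and picks L; Player 1 would get 3.
Among 7, 2, 0, 3, the best is 7 at A. Subgame-perfect outcome: (A, L) with payoffs (7, 4).
Under simultaneous play:
Player 1's best replies: L→B; R→B.
Player II's best replies: A→L; B→R; C→L; D→L.
The unique mutual best reply is (B, R), giving (2, 8).
Player 1's commitment gain: 7 − 2 = 5.

5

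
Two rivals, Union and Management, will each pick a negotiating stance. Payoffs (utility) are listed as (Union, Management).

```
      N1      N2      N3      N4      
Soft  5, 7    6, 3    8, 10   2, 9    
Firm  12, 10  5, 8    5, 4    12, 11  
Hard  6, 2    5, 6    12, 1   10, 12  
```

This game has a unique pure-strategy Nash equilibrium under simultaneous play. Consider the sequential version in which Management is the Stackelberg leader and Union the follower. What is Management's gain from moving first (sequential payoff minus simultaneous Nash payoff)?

Solve by backward induction (Management leads).
- N1: Union compares 5, 12, 6 and picks Firm; Management would get 10.
- N2: Union compares 6, 5, 5 and picks Soft; Management would get 3.
- N3: Union compares 8, 5, 12 and picks Hard; Management would get 1.
- N4: Union compares 2, 12, 10 and picks Firm; Management would get 11.
Maximizing over 10, 3, 1, 11, Management chooses N4. Subgame-perfect outcome: (Firm, N4) with payoffs (12, 11).
Under simultaneous play:
Union's best replies: N1→Firm; N2→Soft; N3→Hard; N4→Firm.
Management's best replies: Soft→N3; Firm→N4; Hard→N4.
Only (Firm, N4) has each player best-responding; Nash payoffs (12, 11).
Management's commitment gain: 11 − 11 = 0.

0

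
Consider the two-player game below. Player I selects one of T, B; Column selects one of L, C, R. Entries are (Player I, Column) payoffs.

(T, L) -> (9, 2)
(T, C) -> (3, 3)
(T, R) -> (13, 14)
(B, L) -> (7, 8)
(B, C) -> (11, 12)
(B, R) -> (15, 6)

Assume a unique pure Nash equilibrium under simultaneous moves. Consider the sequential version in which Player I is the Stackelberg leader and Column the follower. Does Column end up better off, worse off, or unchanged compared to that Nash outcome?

Work backward from Column's decision.
- T: Column compares 2, 3, 14 and picks R; Player I would get 13.
- B: Column compares 8, 12, 6 and picks C; Player I would get 11.
Player I's induced payoffs are 13, 11, so Player I commits to T. Subgame-perfect outcome: (T, R) with payoffs (13, 14).
For the simultaneous game, intersect best replies.
Player I's best replies: L→T; C→B; R→B.
Column's best replies: T→R; B→C.
Only (B, C) has each player best-responding; Nash payoffs (11, 12).
Column earns 14 sequentially versus 12 at the Nash outcome: better off.

better off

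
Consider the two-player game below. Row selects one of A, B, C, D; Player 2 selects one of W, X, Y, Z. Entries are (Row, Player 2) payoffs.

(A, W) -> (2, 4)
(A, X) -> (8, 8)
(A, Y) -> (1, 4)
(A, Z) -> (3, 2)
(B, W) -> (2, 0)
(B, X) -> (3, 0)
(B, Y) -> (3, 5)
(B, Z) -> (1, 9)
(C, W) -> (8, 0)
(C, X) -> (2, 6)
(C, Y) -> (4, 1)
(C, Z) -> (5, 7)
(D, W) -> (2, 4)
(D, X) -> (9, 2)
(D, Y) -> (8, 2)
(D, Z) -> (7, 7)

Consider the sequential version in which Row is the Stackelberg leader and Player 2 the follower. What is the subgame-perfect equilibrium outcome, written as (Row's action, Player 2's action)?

(A, X)

Backward induction with Row moving first.
- A: Player 2 compares 4, 8, 4, 2 and picks X; Row would get 8.
- B: Player 2 compares 0, 0, 5, 9 and picks Z; Row would get 1.
- C: Player 2 compares 0, 6, 1, 7 and picks Z; Row would get 5.
- D: Player 2 compares 4, 2, 2, 7 and picks Z; Row would get 7.
Among 8, 1, 5, 7, the best is 8 at A. Subgame-perfect outcome: (A, X) with payoffs (8, 8).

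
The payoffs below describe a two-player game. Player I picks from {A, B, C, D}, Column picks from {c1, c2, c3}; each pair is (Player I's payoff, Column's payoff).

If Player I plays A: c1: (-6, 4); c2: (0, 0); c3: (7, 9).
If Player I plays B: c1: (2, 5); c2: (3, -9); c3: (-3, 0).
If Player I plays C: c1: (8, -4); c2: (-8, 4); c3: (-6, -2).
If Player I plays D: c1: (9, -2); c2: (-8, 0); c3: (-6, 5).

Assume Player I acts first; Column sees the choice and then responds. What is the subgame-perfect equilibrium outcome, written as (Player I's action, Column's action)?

(A, c3)

Column best-responds to each possible Player I move:
- A: BR = c3, leader payoff 7.
- B: BR = c1, leader payoff 2.
- C: BR = c2, leader payoff -8.
- D: BR = c3, leader payoff -6.
Maximizing over 7, 2, -8, -6, Player I chooses A. Subgame-perfect outcome: (A, c3) with payoffs (7, 9).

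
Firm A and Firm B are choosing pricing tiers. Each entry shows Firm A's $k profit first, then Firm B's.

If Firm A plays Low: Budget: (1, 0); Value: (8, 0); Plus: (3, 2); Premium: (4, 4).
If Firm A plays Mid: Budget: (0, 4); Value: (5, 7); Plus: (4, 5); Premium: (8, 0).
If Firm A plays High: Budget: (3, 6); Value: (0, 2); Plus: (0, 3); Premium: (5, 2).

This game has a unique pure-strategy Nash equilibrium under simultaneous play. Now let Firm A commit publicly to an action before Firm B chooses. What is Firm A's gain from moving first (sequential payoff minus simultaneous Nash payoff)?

2

Backward induction with Firm A moving first.
- Low: Firm B compares 0, 0, 2, 4 and picks Premium; Firm A would get 4.
- Mid: Firm B compares 4, 7, 5, 0 and picks Value; Firm A would get 5.
- High: Firm B compares 6, 2, 3, 2 and picks Budget; Firm A would get 3.
Firm A's induced payoffs are 4, 5, 3, so Firm A commits to Mid. Subgame-perfect outcome: (Mid, Value) with payoffs (5, 7).
Now find the simultaneous Nash equilibrium.
Firm A's best replies: Budget→High; Value→Low; Plus→Mid; Premium→Mid.
Firm B's best replies: Low→Premium; Mid→Value; High→Budget.
Only (High, Budget) has each player best-responding; Nash payoffs (3, 6).
Firm A's commitment gain: 5 − 3 = 2.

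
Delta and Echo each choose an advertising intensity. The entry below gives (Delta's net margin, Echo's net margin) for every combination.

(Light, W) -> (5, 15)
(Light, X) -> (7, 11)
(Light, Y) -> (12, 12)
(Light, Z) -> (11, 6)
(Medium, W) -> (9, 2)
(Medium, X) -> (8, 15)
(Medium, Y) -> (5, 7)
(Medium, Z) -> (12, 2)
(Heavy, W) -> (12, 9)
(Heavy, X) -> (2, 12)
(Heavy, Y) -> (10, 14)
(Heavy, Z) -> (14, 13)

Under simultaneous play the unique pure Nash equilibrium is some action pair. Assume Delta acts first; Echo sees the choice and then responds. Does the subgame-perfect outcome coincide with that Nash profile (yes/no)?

Backward induction with Delta moving first.
- Light → Echo plays W (best of 15, 11, 12, 6); Delta gets 5.
- Medium → Echo plays X (best of 2, 15, 7, 2); Delta gets 8.
- Heavy → Echo plays Y (best of 9, 12, 14, 13); Delta gets 10.
Maximizing over 5, 8, 10, Delta chooses Heavy. Subgame-perfect outcome: (Heavy, Y) with payoffs (10, 14).
Under simultaneous play:
Delta's best replies: W→Heavy; X→Medium; Y→Light; Z→Heavy.
Echo's best replies: Light→W; Medium→X; Heavy→Y.
Only (Medium, X) has each player best-responding; Nash payoffs (8, 15).
Sequential outcome (Heavy, Y) differs from the Nash profile (Medium, X).

no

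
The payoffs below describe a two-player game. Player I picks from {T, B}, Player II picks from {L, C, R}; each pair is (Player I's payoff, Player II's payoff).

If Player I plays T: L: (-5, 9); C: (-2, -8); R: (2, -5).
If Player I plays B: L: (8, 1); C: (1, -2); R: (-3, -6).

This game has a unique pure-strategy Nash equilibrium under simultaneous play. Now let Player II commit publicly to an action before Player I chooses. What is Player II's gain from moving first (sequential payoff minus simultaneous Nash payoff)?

Backward induction with Player II moving first.
- L: BR = B, leader payoff 1.
- C: BR = B, leader payoff -2.
- R: BR = T, leader payoff -5.
Maximizing over 1, -2, -5, Player II chooses L. Subgame-perfect outcome: (B, L) with payoffs (8, 1).
Under simultaneous play:
Player I's best replies: L→B; C→B; R→T.
Player II's best replies: T→L; B→L.
Only (B, L) has each player best-responding; Nash payoffs (8, 1).
Player II's commitment gain: 1 − 1 = 0.

0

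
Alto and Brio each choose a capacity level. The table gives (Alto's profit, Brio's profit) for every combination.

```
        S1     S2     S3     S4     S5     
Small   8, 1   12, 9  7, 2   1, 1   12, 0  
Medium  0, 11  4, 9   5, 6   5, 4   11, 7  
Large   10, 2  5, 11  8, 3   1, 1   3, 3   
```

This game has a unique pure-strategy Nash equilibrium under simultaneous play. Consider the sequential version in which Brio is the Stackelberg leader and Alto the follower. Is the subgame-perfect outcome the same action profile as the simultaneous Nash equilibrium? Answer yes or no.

Solve by backward induction (Brio leads).
- S1: BR = Large, leader payoff 2.
- S2: BR = Small, leader payoff 9.
- S3: BR = Large, leader payoff 3.
- S4: BR = Medium, leader payoff 4.
- S5: BR = Small, leader payoff 0.
Among 2, 9, 3, 4, 0, the best is 9 at S2. Subgame-perfect outcome: (Small, S2) with payoffs (12, 9).
For the simultaneous game, intersect best replies.
Alto's best replies: S1→Large; S2→Small; S3→Large; S4→Medium; S5→Small.
Brio's best replies: Small→S2; Medium→S1; Large→S2.
The unique mutual best reply is (Small, S2), giving (12, 9).
Sequential outcome (Small, S2) coincides with the Nash profile (Small, S2).

yes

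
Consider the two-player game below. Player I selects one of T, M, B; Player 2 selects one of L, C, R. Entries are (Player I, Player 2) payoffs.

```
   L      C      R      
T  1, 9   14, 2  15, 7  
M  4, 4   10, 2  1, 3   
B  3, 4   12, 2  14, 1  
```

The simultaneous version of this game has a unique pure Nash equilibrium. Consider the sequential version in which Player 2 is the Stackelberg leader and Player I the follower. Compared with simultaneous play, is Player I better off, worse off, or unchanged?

Solve by backward induction (Player 2 leads).
- L → Player I plays M (best of 1, 4, 3); Player 2 gets 4.
- C → Player I plays T (best of 14, 10, 12); Player 2 gets 2.
- R → Player I plays T (best of 15, 1, 14); Player 2 gets 7.
Maximizing over 4, 2, 7, Player 2 chooses R. Subgame-perfect outcome: (T, R) with payoffs (15, 7).
For the simultaneous game, intersect best replies.
Player I's best replies: L→M; C→T; R→T.
Player 2's best replies: T→L; M→L; B→L.
The unique mutual best reply is (M, L), giving (4, 4).
Player I earns 15 sequentially versus 4 at the Nash outcome: better off.

better off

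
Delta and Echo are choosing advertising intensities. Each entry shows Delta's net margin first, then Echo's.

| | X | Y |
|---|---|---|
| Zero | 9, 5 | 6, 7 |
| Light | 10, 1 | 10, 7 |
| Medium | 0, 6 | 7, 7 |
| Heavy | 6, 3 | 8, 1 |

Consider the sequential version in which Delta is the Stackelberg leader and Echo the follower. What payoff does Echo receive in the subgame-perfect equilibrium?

7

Backward induction with Delta moving first.
- Zero → Echo plays Y (best of 5, 7); Delta gets 6.
- Light → Echo plays Y (best of 1, 7); Delta gets 10.
- Medium → Echo plays Y (best of 6, 7); Delta gets 7.
- Heavy → Echo plays X (best of 3, 1); Delta gets 6.
Among 6, 10, 7, 6, the best is 10 at Light. Subgame-perfect outcome: (Light, Y) with payoffs (10, 7).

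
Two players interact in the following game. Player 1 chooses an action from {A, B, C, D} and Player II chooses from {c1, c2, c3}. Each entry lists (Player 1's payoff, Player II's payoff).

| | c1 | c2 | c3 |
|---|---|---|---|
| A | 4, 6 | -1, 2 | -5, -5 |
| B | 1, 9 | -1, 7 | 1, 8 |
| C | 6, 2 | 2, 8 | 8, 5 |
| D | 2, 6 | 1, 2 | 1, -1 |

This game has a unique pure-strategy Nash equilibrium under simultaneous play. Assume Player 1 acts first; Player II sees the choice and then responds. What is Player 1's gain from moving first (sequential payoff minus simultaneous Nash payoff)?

2

Solve by backward induction (Player 1 leads).
- A → Player II plays c1 (best of 6, 2, -5); Player 1 gets 4.
- B → Player II plays c1 (best of 9, 7, 8); Player 1 gets 1.
- C → Player II plays c2 (best of 2, 8, 5); Player 1 gets 2.
- D → Player II plays c1 (best of 6, 2, -1); Player 1 gets 2.
Player 1's induced payoffs are 4, 1, 2, 2, so Player 1 commits to A. Subgame-perfect outcome: (A, c1) with payoffs (4, 6).
Now find the simultaneous Nash equilibrium.
Player 1's best replies: c1→C; c2→C; c3→C.
Player II's best replies: A→c1; B→c1; C→c2; D→c1.
Only (C, c2) has each player best-responding; Nash payoffs (2, 8).
Player 1's commitment gain: 4 − 2 = 2.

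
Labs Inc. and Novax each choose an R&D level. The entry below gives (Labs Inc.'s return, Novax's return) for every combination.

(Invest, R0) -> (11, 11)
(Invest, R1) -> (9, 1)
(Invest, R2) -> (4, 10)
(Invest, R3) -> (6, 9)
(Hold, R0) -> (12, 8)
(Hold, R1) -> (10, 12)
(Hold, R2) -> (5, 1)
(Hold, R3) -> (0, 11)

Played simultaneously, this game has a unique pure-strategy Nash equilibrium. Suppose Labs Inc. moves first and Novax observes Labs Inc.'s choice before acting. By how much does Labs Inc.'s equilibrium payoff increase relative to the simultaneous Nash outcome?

1

Solve by backward induction (Labs Inc. leads).
- Invest → Novax plays R0 (best of 11, 1, 10, 9); Labs Inc. gets 11.
- Hold → Novax plays R1 (best of 8, 12, 1, 11); Labs Inc. gets 10.
Among 11, 10, the best is 11 at Invest. Subgame-perfect outcome: (Invest, R0) with payoffs (11, 11).
Now find the simultaneous Nash equilibrium.
Labs Inc.'s best replies: R0→Hold; R1→Hold; R2→Hold; R3→Invest.
Novax's best replies: Invest→R0; Hold→R1.
Only (Hold, R1) has each player best-responding; Nash payoffs (10, 12).
Labs Inc.'s commitment gain: 11 − 10 = 1.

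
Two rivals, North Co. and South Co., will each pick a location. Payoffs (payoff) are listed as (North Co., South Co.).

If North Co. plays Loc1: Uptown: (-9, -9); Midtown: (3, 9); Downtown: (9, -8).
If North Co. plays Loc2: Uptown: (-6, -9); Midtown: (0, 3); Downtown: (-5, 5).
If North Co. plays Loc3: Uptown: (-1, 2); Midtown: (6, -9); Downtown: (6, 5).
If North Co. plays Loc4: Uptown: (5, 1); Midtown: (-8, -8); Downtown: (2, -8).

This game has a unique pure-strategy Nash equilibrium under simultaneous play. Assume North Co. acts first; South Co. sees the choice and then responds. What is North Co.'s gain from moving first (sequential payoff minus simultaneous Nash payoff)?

Work backward from South Co.'s decision.
- Loc1 → South Co. plays Midtown (best of -9, 9, -8); North Co. gets 3.
- Loc2 → South Co. plays Downtown (best of -9, 3, 5); North Co. gets -5.
- Loc3 → South Co. plays Downtown (best of 2, -9, 5); North Co. gets 6.
- Loc4 → South Co. plays Uptown (best of 1, -8, -8); North Co. gets 5.
Among 3, -5, 6, 5, the best is 6 at Loc3. Subgame-perfect outcome: (Loc3, Downtown) with payoffs (6, 5).
For the simultaneous game, intersect best replies.
North Co.'s best replies: Uptown→Loc4; Midtown→Loc3; Downtown→Loc1.
South Co.'s best replies: Loc1→Midtown; Loc2→Downtown; Loc3→Downtown; Loc4→Uptown.
Only (Loc4, Uptown) has each player best-responding; Nash payoffs (5, 1).
North Co.'s commitment gain: 6 − 5 = 1.

1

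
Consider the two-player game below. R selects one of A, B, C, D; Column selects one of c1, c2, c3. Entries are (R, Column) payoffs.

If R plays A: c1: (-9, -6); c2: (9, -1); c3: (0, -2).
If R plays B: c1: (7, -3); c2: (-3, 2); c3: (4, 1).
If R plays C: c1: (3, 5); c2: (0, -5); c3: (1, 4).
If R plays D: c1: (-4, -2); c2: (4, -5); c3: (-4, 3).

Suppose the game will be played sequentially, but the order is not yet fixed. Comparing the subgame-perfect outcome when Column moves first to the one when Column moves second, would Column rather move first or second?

first

If R leads: Column's best replies are A→c2, B→c2, C→c1, D→c3; R's induced payoffs 9, -3, 3, -4; outcome (A, c2), payoffs (9, -1).
If Column leads: R's best replies are c1→B, c2→A, c3→B; Column's induced payoffs -3, -1, 1; outcome (B, c3), payoffs (4, 1).
Column gets 1 moving first and -1 moving second, so Column prefers to move first.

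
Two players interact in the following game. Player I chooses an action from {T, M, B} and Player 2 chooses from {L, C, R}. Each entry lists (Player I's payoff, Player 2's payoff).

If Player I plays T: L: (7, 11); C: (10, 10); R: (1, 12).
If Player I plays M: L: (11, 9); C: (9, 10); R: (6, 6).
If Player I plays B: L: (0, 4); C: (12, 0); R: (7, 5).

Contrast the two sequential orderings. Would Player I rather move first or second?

second

If Player I leads: Player 2's best replies are T→R, M→C, B→R; Player I's induced payoffs 1, 9, 7; outcome (M, C), payoffs (9, 10).
If Player 2 leads: Player I's best replies are L→M, C→B, R→B; Player 2's induced payoffs 9, 0, 5; outcome (M, L), payoffs (11, 9).
Player I gets 9 moving first and 11 moving second, so Player I prefers to move second.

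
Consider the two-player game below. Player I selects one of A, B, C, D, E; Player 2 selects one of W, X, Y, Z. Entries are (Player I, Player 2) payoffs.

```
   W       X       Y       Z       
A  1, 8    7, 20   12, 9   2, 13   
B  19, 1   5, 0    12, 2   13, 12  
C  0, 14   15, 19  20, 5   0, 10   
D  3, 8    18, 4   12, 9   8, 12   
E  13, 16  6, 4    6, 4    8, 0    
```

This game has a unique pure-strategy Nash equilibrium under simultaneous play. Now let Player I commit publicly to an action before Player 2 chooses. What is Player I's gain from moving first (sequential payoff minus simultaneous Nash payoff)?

2

Work backward from Player 2's decision.
- A: BR = X, leader payoff 7.
- B: BR = Z, leader payoff 13.
- C: BR = X, leader payoff 15.
- D: BR = Z, leader payoff 8.
- E: BR = W, leader payoff 13.
Player I's induced payoffs are 7, 13, 15, 8, 13, so Player I commits to C. Subgame-perfect outcome: (C, X) with payoffs (15, 19).
For the simultaneous game, intersect best replies.
Player I's best replies: W→B; X→D; Y→C; Z→B.
Player 2's best replies: A→X; B→Z; C→X; D→Z; E→W.
The unique mutual best reply is (B, Z), giving (13, 12).
Player I's commitment gain: 15 − 13 = 2.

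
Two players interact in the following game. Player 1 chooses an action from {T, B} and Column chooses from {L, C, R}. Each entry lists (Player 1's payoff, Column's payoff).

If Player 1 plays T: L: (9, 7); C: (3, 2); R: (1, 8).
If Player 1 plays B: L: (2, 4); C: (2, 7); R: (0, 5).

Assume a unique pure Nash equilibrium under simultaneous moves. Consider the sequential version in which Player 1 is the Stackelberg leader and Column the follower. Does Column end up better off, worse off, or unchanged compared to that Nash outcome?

Solve by backward induction (Player 1 leads).
- T: BR = R, leader payoff 1.
- B: BR = C, leader payoff 2.
Maximizing over 1, 2, Player 1 chooses B. Subgame-perfect outcome: (B, C) with payoffs (2, 7).
For the simultaneous game, intersect best replies.
Player 1's best replies: L→T; C→T; R→T.
Column's best replies: T→R; B→C.
The unique mutual best reply is (T, R), giving (1, 8).
Column earns 7 sequentially versus 8 at the Nash outcome: worse off.

worse off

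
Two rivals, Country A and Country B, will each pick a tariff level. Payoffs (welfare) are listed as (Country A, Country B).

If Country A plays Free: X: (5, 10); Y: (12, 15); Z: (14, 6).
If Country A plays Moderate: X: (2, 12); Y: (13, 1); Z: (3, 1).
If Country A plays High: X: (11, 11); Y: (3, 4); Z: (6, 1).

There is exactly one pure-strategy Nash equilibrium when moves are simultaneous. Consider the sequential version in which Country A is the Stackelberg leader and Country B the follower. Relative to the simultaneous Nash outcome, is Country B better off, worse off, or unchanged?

Solve by backward induction (Country A leads).
- Free: Country B compares 10, 15, 6 and picks Y; Country A would get 12.
- Moderate: Country B compares 12, 1, 1 and picks X; Country A would get 2.
- High: Country B compares 11, 4, 1 and picks X; Country A would get 11.
Among 12, 2, 11, the best is 12 at Free. Subgame-perfect outcome: (Free, Y) with payoffs (12, 15).
Now find the simultaneous Nash equilibrium.
Country A's best replies: X→High; Y→Moderate; Z→Free.
Country B's best replies: Free→Y; Moderate→X; High→X.
Only (High, X) has each player best-responding; Nash payoffs (11, 11).
Country B earns 15 sequentially versus 11 at the Nash outcome: better off.

better off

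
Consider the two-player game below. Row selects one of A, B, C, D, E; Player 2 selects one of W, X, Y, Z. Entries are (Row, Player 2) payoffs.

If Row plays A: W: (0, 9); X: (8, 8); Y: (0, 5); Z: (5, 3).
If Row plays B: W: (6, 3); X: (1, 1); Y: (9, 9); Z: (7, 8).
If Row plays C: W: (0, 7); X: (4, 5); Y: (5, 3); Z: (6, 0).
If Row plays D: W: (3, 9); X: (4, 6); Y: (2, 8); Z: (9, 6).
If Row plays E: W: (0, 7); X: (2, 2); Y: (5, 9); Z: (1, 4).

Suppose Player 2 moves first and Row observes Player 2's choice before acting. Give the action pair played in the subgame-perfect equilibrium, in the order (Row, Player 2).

(B, Y)

Solve by backward induction (Player 2 leads).
- W → Row plays B (best of 0, 6, 0, 3, 0); Player 2 gets 3.
- X → Row plays A (best of 8, 1, 4, 4, 2); Player 2 gets 8.
- Y → Row plays B (best of 0, 9, 5, 2, 5); Player 2 gets 9.
- Z → Row plays D (best of 5, 7, 6, 9, 1); Player 2 gets 6.
Player 2's induced payoffs are 3, 8, 9, 6, so Player 2 commits to Y. Subgame-perfect outcome: (B, Y) with payoffs (9, 9).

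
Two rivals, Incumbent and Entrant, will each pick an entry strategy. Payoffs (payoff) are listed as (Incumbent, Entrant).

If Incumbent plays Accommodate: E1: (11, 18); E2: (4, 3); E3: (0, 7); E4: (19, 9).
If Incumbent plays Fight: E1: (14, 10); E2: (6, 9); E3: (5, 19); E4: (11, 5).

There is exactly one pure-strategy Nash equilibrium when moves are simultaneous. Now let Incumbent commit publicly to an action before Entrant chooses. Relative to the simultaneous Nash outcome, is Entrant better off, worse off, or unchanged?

Work backward from Entrant's decision.
- Accommodate: Entrant compares 18, 3, 7, 9 and picks E1; Incumbent would get 11.
- Fight: Entrant compares 10, 9, 19, 5 and picks E3; Incumbent would get 5.
Incumbent's induced payoffs are 11, 5, so Incumbent commits to Accommodate. Subgame-perfect outcome: (Accommodate, E1) with payoffs (11, 18).
For the simultaneous game, intersect best replies.
Incumbent's best replies: E1→Fight; E2→Fight; E3→Fight; E4→Accommodate.
Entrant's best replies: Accommodate→E1; Fight→E3.
The unique mutual best reply is (Fight, E3), giving (5, 19).
Entrant earns 18 sequentially versus 19 at the Nash outcome: worse off.

worse off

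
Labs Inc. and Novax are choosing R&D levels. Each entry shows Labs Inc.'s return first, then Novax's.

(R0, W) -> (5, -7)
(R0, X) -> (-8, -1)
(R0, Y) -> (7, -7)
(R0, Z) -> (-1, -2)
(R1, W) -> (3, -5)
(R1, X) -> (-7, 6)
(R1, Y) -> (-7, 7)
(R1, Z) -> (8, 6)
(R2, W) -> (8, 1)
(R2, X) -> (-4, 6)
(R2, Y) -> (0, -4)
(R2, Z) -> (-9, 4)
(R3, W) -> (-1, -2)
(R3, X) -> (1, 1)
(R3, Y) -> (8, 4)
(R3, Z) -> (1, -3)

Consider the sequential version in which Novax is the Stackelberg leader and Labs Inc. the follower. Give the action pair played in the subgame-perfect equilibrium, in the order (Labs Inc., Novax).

Solve by backward induction (Novax leads).
- W: BR = R2, leader payoff 1.
- X: BR = R3, leader payoff 1.
- Y: BR = R3, leader payoff 4.
- Z: BR = R1, leader payoff 6.
Maximizing over 1, 1, 4, 6, Novax chooses Z. Subgame-perfect outcome: (R1, Z) with payoffs (8, 6).

(R1, Z)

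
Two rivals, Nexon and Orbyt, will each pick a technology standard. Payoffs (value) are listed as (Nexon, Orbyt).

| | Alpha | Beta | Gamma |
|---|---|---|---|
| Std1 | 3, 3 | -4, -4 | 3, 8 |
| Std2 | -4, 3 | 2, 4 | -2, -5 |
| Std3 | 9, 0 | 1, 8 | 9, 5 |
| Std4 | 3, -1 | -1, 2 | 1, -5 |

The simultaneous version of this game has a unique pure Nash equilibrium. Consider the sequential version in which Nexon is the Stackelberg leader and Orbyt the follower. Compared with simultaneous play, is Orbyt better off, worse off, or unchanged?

better off

Orbyt best-responds to each possible Nexon move:
- Std1: Orbyt compares 3, -4, 8 and picks Gamma; Nexon would get 3.
- Std2: Orbyt compares 3, 4, -5 and picks Beta; Nexon would get 2.
- Std3: Orbyt compares 0, 8, 5 and picks Beta; Nexon would get 1.
- Std4: Orbyt compares -1, 2, -5 and picks Beta; Nexon would get -1.
Among 3, 2, 1, -1, the best is 3 at Std1. Subgame-perfect outcome: (Std1, Gamma) with payoffs (3, 8).
Under simultaneous play:
Nexon's best replies: Alpha→Std3; Beta→Std2; Gamma→Std3.
Orbyt's best replies: Std1→Gamma; Std2→Beta; Std3→Beta; Std4→Beta.
Only (Std2, Beta) has each player best-responding; Nash payoffs (2, 4).
Orbyt earns 8 sequentially versus 4 at the Nash outcome: better off.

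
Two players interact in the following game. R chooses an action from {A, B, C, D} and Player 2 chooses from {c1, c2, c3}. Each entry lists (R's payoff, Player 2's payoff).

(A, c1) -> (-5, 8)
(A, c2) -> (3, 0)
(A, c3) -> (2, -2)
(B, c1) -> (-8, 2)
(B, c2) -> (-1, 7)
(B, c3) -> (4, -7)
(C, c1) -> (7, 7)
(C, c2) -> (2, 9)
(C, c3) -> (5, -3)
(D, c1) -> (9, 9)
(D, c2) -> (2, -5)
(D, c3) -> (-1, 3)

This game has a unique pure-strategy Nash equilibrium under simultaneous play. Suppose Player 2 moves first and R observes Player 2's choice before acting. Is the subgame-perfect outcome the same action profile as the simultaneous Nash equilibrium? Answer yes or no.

yes

R best-responds to each possible Player 2 move:
- c1 → R plays D (best of -5, -8, 7, 9); Player 2 gets 9.
- c2 → R plays A (best of 3, -1, 2, 2); Player 2 gets 0.
- c3 → R plays C (best of 2, 4, 5, -1); Player 2 gets -3.
Among 9, 0, -3, the best is 9 at c1. Subgame-perfect outcome: (D, c1) with payoffs (9, 9).
For the simultaneous game, intersect best replies.
R's best replies: c1→D; c2→A; c3→C.
Player 2's best replies: A→c1; B→c2; C→c2; D→c1.
Only (D, c1) has each player best-responding; Nash payoffs (9, 9).
Sequential outcome (D, c1) coincides with the Nash profile (D, c1).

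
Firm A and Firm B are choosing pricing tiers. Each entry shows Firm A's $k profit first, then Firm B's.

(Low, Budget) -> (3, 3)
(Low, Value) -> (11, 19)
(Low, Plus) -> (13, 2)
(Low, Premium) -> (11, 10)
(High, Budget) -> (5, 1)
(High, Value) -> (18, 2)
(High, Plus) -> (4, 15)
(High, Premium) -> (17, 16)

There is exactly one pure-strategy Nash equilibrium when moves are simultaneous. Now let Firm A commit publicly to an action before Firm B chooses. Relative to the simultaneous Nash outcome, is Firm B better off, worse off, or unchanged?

unchanged

Firm B best-responds to each possible Firm A move:
- Low: BR = Value, leader payoff 11.
- High: BR = Premium, leader payoff 17.
Maximizing over 11, 17, Firm A chooses High. Subgame-perfect outcome: (High, Premium) with payoffs (17, 16).
For the simultaneous game, intersect best replies.
Firm A's best replies: Budget→High; Value→High; Plus→Low; Premium→High.
Firm B's best replies: Low→Value; High→Premium.
Only (High, Premium) has each player best-responding; Nash payoffs (17, 16).
Firm B earns 16 sequentially versus 16 at the Nash outcome: unchanged.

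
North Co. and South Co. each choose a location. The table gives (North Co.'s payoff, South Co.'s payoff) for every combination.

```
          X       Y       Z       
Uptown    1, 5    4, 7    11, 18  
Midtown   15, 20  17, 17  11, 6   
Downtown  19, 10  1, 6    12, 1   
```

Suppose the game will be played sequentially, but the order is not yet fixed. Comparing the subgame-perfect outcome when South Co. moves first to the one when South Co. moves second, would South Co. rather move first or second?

first

If North Co. leads: South Co.'s best replies are Uptown→Z, Midtown→X, Downtown→X; North Co.'s induced payoffs 11, 15, 19; outcome (Downtown, X), payoffs (19, 10).
If South Co. leads: North Co.'s best replies are X→Downtown, Y→Midtown, Z→Downtown; South Co.'s induced payoffs 10, 17, 1; outcome (Midtown, Y), payoffs (17, 17).
South Co. gets 17 moving first and 10 moving second, so South Co. prefers to move first.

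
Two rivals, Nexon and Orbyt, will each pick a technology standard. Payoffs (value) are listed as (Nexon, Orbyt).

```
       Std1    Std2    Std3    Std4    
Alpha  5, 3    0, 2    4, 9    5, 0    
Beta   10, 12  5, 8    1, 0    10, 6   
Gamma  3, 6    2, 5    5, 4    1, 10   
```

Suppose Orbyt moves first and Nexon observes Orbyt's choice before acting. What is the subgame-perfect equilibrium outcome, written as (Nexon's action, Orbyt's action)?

Backward induction with Orbyt moving first.
- Std1: Nexon compares 5, 10, 3 and picks Beta; Orbyt would get 12.
- Std2: Nexon compares 0, 5, 2 and picks Beta; Orbyt would get 8.
- Std3: Nexon compares 4, 1, 5 and picks Gamma; Orbyt would get 4.
- Std4: Nexon compares 5, 10, 1 and picks Beta; Orbyt would get 6.
Among 12, 8, 4, 6, the best is 12 at Std1. Subgame-perfect outcome: (Beta, Std1) with payoffs (10, 12).

(Beta, Std1)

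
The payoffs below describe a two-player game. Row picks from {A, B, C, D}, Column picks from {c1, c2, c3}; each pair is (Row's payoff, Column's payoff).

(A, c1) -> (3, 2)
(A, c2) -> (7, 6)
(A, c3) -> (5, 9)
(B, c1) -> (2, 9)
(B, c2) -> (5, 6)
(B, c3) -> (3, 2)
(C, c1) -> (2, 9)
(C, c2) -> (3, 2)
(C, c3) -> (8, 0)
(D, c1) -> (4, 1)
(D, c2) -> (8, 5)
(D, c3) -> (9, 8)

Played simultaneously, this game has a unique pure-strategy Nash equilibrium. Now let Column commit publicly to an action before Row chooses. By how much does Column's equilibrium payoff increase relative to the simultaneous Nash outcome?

0

Solve by backward induction (Column leads).
- c1 → Row plays D (best of 3, 2, 2, 4); Column gets 1.
- c2 → Row plays D (best of 7, 5, 3, 8); Column gets 5.
- c3 → Row plays D (best of 5, 3, 8, 9); Column gets 8.
Among 1, 5, 8, the best is 8 at c3. Subgame-perfect outcome: (D, c3) with payoffs (9, 8).
For the simultaneous game, intersect best replies.
Row's best replies: c1→D; c2→D; c3→D.
Column's best replies: A→c3; B→c1; C→c1; D→c3.
Only (D, c3) has each player best-responding; Nash payoffs (9, 8).
Column's commitment gain: 8 − 8 = 0.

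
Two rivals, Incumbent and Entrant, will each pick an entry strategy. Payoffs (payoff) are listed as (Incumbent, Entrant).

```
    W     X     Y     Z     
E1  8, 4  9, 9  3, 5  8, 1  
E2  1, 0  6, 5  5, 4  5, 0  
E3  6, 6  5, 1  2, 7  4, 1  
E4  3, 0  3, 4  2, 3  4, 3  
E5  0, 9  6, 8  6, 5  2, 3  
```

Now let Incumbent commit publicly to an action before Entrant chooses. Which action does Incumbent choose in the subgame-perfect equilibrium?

Entrant best-responds to each possible Incumbent move:
- E1: BR = X, leader payoff 9.
- E2: BR = X, leader payoff 6.
- E3: BR = Y, leader payoff 2.
- E4: BR = X, leader payoff 3.
- E5: BR = W, leader payoff 0.
Among 9, 6, 2, 3, 0, the best is 9 at E1. Subgame-perfect outcome: (E1, X) with payoffs (9, 9).

E1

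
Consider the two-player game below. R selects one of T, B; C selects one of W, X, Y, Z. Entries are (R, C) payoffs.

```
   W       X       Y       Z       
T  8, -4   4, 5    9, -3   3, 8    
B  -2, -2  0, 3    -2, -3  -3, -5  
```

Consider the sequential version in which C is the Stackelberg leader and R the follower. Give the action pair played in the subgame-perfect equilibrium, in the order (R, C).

R best-responds to each possible C move:
- W: R compares 8, -2 and picks T; C would get -4.
- X: R compares 4, 0 and picks T; C would get 5.
- Y: R compares 9, -2 and picks T; C would get -3.
- Z: R compares 3, -3 and picks T; C would get 8.
Among -4, 5, -3, 8, the best is 8 at Z. Subgame-perfect outcome: (T, Z) with payoffs (3, 8).

(T, Z)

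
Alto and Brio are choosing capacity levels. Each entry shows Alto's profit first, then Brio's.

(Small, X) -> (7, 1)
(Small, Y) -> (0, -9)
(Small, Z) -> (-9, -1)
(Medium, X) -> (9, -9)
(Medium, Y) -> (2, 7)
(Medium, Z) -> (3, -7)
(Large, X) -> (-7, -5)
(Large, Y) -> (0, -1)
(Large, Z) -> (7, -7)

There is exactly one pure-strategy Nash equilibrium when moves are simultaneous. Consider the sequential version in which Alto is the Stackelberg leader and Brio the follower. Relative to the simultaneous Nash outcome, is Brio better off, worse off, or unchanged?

worse off

Backward induction with Alto moving first.
- Small: BR = X, leader payoff 7.
- Medium: BR = Y, leader payoff 2.
- Large: BR = Y, leader payoff 0.
Maximizing over 7, 2, 0, Alto chooses Small. Subgame-perfect outcome: (Small, X) with payoffs (7, 1).
Now find the simultaneous Nash equilibrium.
Alto's best replies: X→Medium; Y→Medium; Z→Large.
Brio's best replies: Small→X; Medium→Y; Large→Y.
The unique mutual best reply is (Medium, Y), giving (2, 7).
Brio earns 1 sequentially versus 7 at the Nash outcome: worse off.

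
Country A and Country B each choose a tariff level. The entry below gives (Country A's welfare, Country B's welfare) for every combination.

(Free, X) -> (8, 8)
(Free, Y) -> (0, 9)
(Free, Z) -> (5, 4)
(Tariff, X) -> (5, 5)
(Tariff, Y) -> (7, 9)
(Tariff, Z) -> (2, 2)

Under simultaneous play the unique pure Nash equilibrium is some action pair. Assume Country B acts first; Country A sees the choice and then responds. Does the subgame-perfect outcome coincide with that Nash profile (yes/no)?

yes

Backward induction with Country B moving first.
- X: Country A compares 8, 5 and picks Free; Country B would get 8.
- Y: Country A compares 0, 7 and picks Tariff; Country B would get 9.
- Z: Country A compares 5, 2 and picks Free; Country B would get 4.
Country B's induced payoffs are 8, 9, 4, so Country B commits to Y. Subgame-perfect outcome: (Tariff, Y) with payoffs (7, 9).
Under simultaneous play:
Country A's best replies: X→Free; Y→Tariff; Z→Free.
Country B's best replies: Free→Y; Tariff→Y.
The unique mutual best reply is (Tariff, Y), giving (7, 9).
Sequential outcome (Tariff, Y) coincides with the Nash profile (Tariff, Y).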